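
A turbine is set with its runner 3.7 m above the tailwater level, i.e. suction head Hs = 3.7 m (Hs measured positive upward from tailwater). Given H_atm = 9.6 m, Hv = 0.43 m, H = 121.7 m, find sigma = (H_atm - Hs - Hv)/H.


sigma = (9.6 - 3.7 - 0.43) / 121.7 = 0.0449


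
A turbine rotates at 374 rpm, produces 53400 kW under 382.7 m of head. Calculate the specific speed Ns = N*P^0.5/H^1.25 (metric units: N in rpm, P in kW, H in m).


Ns = 374 * 53400^0.5 / 382.7^1.25 = 51.0586


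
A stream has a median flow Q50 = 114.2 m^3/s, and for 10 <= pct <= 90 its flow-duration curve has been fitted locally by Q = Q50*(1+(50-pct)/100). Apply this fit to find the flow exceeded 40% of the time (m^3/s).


Q = 114.2 * (1 + (50 - 40)/100) = 125.6200 m^3/s


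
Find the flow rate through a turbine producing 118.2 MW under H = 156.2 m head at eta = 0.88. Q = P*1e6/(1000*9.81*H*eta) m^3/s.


Q = 118.2 * 1e6 / (1000 * 9.81 * 156.2 * 0.88) = 87.6566 m^3/s


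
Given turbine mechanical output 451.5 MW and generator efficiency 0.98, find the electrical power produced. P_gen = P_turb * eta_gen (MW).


P_gen = 451.5 * 0.98 = 442.4700 MW


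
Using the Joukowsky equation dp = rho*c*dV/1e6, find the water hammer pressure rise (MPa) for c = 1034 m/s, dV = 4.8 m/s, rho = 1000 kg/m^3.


dp = 1000 * 1034 * 4.8 / 1e6 = 4.9632 MPa


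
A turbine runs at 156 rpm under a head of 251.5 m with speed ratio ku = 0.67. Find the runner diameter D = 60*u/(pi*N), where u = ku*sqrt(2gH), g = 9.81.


u = 0.67 * sqrt(2*9.81*251.5) = 47.0645 m/s
D = 60 * 47.0645 / (pi * 156) = 5.7620 m


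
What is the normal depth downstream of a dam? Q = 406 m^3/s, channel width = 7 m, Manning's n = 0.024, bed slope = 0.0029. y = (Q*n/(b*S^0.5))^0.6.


y = (406 * 0.024 / (7 * 0.0029^0.5))^0.6 = 7.0382 m


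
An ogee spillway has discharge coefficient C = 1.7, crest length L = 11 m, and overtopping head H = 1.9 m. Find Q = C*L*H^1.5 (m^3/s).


Q = 1.7 * 11 * 1.9^1.5 = 48.9747 m^3/s


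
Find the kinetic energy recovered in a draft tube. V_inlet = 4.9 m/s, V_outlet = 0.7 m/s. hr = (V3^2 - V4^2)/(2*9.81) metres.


hr = (4.9^2 - 0.7^2) / (2*9.81) = 1.1988 m


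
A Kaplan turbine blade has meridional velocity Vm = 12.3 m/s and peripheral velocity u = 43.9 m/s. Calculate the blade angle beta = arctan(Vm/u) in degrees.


beta = arctan(12.3 / 43.9) = 15.6519 degrees


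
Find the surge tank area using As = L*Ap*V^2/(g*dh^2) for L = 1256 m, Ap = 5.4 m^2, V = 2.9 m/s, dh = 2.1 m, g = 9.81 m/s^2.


As = 1256 * 5.4 * 2.9^2 / (9.81 * 2.1^2) = 1318.4747 m^2


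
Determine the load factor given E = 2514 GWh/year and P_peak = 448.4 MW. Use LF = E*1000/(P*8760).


LF = 2514 * 1000 / (448.4 * 8760) = 0.6400


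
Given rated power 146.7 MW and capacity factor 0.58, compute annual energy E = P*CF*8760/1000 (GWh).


E = 146.7 * 0.58 * 8760 / 1000 = 745.3534 GWh


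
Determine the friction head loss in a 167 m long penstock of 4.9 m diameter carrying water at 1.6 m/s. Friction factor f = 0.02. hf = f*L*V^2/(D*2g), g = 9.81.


hf = 0.02 * 167 * 1.6^2 / (4.9 * 2 * 9.81) = 0.0889 m


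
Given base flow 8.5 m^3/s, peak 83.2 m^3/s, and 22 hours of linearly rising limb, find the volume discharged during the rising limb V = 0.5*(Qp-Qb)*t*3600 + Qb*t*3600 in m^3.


V = 0.5*(83.2 - 8.5)*22*3600 + 8.5*22*3600 = 3.6313e+06 m^3


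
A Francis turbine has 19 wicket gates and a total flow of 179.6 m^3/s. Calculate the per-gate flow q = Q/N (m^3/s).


q = 179.6 / 19 = 9.4526 m^3/s


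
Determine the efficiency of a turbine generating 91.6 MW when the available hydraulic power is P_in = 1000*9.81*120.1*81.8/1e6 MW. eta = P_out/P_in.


P_in = 1000 * 9.81 * 120.1 * 81.8 / 1e6 = 96.3752 MW
eta = 91.6 / 96.3752 = 0.9505


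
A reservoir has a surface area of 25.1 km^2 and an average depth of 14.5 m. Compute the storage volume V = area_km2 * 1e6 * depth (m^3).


V = 25.1 * 1e6 * 14.5 = 3.6395e+08 m^3


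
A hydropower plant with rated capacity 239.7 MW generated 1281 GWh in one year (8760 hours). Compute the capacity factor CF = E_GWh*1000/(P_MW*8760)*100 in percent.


CF = 1281 * 1000 / (239.7 * 8760) * 100 = 61.0066 %


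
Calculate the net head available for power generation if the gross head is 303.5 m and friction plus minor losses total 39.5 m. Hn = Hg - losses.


Hn = 303.5 - 39.5 = 264.0000 m


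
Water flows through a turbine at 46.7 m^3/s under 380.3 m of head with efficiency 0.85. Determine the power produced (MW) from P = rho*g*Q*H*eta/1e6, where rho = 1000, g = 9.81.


P = 1000 * 9.81 * 46.7 * 380.3 * 0.85 / 1e6 = 148.0918 MW


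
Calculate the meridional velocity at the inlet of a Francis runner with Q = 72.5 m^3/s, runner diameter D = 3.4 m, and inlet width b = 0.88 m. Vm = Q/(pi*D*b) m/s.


Vm = 72.5 / (pi * 3.4 * 0.88) = 7.7131 m/s


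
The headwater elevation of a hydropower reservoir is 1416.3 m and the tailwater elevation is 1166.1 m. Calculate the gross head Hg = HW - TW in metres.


Hg = 1416.3 - 1166.1 = 250.2000 m


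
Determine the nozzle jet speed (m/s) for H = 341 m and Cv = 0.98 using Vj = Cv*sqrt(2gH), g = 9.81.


Vj = 0.98 * sqrt(2*9.81*341) = 80.1591 m/s


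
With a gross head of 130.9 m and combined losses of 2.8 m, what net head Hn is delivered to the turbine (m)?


Hn = 130.9 - 2.8 = 128.1000 m


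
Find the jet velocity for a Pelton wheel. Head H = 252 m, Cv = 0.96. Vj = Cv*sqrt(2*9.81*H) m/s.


Vj = 0.96 * sqrt(2*9.81*252) = 67.5027 m/s


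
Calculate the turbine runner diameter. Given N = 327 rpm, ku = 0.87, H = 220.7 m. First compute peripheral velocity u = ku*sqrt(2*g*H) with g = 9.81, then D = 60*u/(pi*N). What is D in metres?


u = 0.87 * sqrt(2*9.81*220.7) = 57.2493 m/s
D = 60 * 57.2493 / (pi * 327) = 3.3437 m


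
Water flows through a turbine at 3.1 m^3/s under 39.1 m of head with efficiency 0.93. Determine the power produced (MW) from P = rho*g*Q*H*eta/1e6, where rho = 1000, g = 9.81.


P = 1000 * 9.81 * 3.1 * 39.1 * 0.93 / 1e6 = 1.1058 MW


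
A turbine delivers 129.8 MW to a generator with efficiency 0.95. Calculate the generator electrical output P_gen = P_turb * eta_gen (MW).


P_gen = 129.8 * 0.95 = 123.3100 MW


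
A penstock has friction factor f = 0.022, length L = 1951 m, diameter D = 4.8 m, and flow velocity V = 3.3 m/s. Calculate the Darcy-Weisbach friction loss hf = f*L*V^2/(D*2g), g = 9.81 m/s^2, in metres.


hf = 0.022 * 1951 * 3.3^2 / (4.8 * 2 * 9.81) = 4.9633 m


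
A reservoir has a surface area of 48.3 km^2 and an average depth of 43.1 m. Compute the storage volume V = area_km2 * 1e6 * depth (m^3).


V = 48.3 * 1e6 * 43.1 = 2.0817e+09 m^3


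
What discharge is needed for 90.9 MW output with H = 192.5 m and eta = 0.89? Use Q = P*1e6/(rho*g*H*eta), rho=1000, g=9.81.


Q = 90.9 * 1e6 / (1000 * 9.81 * 192.5 * 0.89) = 54.0847 m^3/s


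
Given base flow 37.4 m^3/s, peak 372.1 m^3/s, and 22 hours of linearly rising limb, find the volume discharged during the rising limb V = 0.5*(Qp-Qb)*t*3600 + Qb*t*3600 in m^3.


V = 0.5*(372.1 - 37.4)*22*3600 + 37.4*22*3600 = 1.6216e+07 m^3


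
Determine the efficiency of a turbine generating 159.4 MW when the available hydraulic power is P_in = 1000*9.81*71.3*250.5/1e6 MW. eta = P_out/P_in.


P_in = 1000 * 9.81 * 71.3 * 250.5 / 1e6 = 175.2130 MW
eta = 159.4 / 175.2130 = 0.9097


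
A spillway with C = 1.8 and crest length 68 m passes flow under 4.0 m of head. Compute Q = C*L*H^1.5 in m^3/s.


Q = 1.8 * 68 * 4.0^1.5 = 979.2000 m^3/s


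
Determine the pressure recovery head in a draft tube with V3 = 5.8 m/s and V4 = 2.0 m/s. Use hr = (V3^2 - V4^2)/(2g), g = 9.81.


hr = (5.8^2 - 2.0^2) / (2*9.81) = 1.5107 m


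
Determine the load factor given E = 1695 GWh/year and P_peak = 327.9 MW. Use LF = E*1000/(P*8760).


LF = 1695 * 1000 / (327.9 * 8760) = 0.5901


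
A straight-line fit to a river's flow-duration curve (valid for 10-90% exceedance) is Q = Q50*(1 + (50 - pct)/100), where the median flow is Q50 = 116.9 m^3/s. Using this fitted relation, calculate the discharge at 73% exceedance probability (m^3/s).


Q = 116.9 * (1 + (50 - 73)/100) = 90.0130 m^3/s


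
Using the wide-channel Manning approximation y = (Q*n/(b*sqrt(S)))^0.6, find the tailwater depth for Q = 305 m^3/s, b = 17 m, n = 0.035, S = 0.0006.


y = (305 * 0.035 / (17 * 0.0006^0.5))^0.6 = 7.0034 m


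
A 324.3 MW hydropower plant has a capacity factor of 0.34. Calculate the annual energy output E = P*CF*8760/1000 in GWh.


E = 324.3 * 0.34 * 8760 / 1000 = 965.8951 GWh


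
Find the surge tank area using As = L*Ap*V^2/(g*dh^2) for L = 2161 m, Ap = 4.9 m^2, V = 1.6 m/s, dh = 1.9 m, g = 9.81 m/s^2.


As = 2161 * 4.9 * 1.6^2 / (9.81 * 1.9^2) = 765.4461 m^2


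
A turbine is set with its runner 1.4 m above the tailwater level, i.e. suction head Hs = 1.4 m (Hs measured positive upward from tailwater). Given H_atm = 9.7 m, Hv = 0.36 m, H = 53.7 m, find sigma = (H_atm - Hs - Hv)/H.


sigma = (9.7 - 1.4 - 0.36) / 53.7 = 0.1479


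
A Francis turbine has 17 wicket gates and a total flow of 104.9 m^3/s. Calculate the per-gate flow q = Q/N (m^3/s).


q = 104.9 / 17 = 6.1706 m^3/s


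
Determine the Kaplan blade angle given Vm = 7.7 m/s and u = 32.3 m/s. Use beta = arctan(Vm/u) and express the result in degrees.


beta = arctan(7.7 / 32.3) = 13.4085 degrees


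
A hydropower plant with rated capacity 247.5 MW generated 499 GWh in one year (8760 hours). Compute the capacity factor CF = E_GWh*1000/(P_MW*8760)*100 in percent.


CF = 499 * 1000 / (247.5 * 8760) * 100 = 23.0155 %


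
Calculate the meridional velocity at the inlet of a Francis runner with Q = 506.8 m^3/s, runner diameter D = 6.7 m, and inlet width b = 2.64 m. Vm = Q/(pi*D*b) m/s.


Vm = 506.8 / (pi * 6.7 * 2.64) = 9.1203 m/s


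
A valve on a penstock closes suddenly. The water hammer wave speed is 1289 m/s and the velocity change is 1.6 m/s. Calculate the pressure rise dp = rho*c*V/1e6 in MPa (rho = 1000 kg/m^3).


dp = 1000 * 1289 * 1.6 / 1e6 = 2.0624 MPa


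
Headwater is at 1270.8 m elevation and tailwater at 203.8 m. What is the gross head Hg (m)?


Hg = 1270.8 - 203.8 = 1067.0000 m


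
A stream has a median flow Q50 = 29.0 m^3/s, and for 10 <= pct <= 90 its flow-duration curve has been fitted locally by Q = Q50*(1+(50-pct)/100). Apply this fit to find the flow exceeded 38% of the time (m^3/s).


Q = 29.0 * (1 + (50 - 38)/100) = 32.4800 m^3/s


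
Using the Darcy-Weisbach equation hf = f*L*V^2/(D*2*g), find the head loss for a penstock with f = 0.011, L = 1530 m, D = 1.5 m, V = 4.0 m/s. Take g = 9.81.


hf = 0.011 * 1530 * 4.0^2 / (1.5 * 2 * 9.81) = 9.1498 m


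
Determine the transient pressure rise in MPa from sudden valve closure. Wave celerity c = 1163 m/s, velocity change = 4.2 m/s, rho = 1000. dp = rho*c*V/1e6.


dp = 1000 * 1163 * 4.2 / 1e6 = 4.8846 MPa


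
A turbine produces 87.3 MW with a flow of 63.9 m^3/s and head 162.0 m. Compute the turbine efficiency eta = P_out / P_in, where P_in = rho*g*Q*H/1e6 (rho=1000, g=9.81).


P_in = 1000 * 9.81 * 63.9 * 162.0 / 1e6 = 101.5512 MW
eta = 87.3 / 101.5512 = 0.8597


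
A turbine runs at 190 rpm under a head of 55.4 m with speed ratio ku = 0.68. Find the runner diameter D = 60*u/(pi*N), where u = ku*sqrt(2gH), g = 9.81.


u = 0.68 * sqrt(2*9.81*55.4) = 22.4188 m/s
D = 60 * 22.4188 / (pi * 190) = 2.2535 m


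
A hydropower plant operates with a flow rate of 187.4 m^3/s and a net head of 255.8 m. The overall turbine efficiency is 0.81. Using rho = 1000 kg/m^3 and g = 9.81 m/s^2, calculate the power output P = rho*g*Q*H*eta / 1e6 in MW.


P = 1000 * 9.81 * 187.4 * 255.8 * 0.81 / 1e6 = 380.9116 MW


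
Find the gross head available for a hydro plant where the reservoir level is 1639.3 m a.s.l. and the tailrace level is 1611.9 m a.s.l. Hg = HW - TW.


Hg = 1639.3 - 1611.9 = 27.4000 m


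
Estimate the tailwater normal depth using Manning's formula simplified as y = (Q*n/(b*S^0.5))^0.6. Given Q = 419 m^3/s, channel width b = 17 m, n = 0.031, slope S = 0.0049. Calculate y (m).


y = (419 * 0.031 / (17 * 0.0049^0.5))^0.6 = 4.1958 m


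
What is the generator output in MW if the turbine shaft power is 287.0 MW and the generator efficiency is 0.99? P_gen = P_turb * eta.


P_gen = 287.0 * 0.99 = 284.1300 MW


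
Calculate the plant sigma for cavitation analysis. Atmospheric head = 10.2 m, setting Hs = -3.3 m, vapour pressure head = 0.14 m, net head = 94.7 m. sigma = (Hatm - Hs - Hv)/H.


sigma = (10.2 - (-3.3) - 0.14) / 94.7 = 0.1411


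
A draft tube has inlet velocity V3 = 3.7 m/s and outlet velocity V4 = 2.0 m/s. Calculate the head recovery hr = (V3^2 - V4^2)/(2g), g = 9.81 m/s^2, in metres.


hr = (3.7^2 - 2.0^2) / (2*9.81) = 0.4939 m


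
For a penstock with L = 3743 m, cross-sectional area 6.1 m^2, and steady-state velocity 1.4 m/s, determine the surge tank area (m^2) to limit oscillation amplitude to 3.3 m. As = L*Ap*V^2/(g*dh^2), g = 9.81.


As = 3743 * 6.1 * 1.4^2 / (9.81 * 3.3^2) = 418.8985 m^2


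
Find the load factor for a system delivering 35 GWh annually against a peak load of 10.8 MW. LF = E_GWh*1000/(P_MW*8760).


LF = 35 * 1000 / (10.8 * 8760) = 0.3699


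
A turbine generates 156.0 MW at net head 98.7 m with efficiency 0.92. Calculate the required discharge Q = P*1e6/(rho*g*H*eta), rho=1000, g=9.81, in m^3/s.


Q = 156.0 * 1e6 / (1000 * 9.81 * 98.7 * 0.92) = 175.1260 m^3/s


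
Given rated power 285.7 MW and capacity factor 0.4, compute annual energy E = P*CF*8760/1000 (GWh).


E = 285.7 * 0.4 * 8760 / 1000 = 1001.0928 GWh


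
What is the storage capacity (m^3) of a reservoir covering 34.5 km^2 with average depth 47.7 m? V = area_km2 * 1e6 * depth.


V = 34.5 * 1e6 * 47.7 = 1.6456e+09 m^3


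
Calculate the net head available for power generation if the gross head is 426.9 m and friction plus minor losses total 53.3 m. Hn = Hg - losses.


Hn = 426.9 - 53.3 = 373.6000 m


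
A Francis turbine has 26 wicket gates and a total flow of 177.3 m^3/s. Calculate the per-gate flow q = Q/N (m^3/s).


q = 177.3 / 26 = 6.8192 m^3/s


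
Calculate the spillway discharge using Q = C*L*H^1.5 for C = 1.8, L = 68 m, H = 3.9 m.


Q = 1.8 * 68 * 3.9^1.5 = 942.7105 m^3/s


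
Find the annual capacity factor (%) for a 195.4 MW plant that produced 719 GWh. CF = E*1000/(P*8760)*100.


CF = 719 * 1000 / (195.4 * 8760) * 100 = 42.0049 %


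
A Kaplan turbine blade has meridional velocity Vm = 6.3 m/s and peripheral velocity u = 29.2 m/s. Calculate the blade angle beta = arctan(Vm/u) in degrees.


beta = arctan(6.3 / 29.2) = 12.1751 degrees


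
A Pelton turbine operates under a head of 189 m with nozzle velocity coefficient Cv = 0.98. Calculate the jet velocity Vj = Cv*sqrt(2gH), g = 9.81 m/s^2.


Vj = 0.98 * sqrt(2*9.81*189) = 59.6769 m/s


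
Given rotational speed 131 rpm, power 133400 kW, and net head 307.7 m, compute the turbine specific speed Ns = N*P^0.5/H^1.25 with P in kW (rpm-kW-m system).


Ns = 131 * 133400^0.5 / 307.7^1.25 = 37.1270


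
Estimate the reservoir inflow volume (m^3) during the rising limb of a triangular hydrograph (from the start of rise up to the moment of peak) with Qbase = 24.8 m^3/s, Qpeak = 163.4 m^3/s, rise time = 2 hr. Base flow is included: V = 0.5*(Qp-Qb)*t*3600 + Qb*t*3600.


V = 0.5*(163.4 - 24.8)*2*3600 + 24.8*2*3600 = 677520.0000 m^3


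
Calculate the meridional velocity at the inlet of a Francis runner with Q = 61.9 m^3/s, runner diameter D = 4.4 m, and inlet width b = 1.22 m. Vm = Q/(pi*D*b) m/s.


Vm = 61.9 / (pi * 4.4 * 1.22) = 3.6705 m/s


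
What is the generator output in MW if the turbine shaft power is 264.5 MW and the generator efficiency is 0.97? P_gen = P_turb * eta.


P_gen = 264.5 * 0.97 = 256.5650 MW


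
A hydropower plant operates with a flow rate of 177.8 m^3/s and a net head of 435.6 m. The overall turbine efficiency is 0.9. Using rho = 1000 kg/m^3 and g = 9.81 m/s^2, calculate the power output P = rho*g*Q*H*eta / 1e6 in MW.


P = 1000 * 9.81 * 177.8 * 435.6 * 0.9 / 1e6 = 683.8032 MW


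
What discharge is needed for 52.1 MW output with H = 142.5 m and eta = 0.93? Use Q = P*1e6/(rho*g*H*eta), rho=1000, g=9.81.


Q = 52.1 * 1e6 / (1000 * 9.81 * 142.5 * 0.93) = 40.0748 m^3/s


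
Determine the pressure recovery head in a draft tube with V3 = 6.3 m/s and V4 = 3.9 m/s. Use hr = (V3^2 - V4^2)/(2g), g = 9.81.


hr = (6.3^2 - 3.9^2) / (2*9.81) = 1.2477 m


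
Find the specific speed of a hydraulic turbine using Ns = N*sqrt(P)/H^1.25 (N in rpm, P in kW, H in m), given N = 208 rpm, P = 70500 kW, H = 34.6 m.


Ns = 208 * 70500^0.5 / 34.6^1.25 = 658.1316


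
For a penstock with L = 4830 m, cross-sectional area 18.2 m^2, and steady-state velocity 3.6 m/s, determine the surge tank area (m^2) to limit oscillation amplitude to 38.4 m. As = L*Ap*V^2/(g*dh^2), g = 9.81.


As = 4830 * 18.2 * 3.6^2 / (9.81 * 38.4^2) = 78.7575 m^2


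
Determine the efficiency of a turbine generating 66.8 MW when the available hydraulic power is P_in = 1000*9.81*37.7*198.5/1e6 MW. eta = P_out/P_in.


P_in = 1000 * 9.81 * 37.7 * 198.5 / 1e6 = 73.4126 MW
eta = 66.8 / 73.4126 = 0.9099


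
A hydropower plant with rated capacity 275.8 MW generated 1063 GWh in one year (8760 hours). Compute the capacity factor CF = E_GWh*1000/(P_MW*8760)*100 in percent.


CF = 1063 * 1000 / (275.8 * 8760) * 100 = 43.9982 %


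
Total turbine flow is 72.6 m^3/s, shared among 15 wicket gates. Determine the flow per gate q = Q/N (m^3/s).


q = 72.6 / 15 = 4.8400 m^3/s


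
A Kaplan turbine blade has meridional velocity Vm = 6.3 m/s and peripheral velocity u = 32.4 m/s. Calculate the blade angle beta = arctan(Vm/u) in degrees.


beta = arctan(6.3 / 32.4) = 11.0035 degrees


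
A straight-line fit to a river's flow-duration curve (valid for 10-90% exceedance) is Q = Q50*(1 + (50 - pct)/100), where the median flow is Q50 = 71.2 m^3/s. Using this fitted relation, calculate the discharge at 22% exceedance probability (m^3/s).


Q = 71.2 * (1 + (50 - 22)/100) = 91.1360 m^3/s


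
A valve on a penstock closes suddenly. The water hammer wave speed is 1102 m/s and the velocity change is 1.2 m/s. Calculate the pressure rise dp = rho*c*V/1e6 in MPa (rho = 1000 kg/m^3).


dp = 1000 * 1102 * 1.2 / 1e6 = 1.3224 MPa


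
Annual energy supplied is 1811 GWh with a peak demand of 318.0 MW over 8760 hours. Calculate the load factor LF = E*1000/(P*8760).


LF = 1811 * 1000 / (318.0 * 8760) = 0.6501


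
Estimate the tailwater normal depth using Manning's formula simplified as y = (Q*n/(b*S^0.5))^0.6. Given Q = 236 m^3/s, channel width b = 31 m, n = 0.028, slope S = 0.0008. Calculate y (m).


y = (236 * 0.028 / (31 * 0.0008^0.5))^0.6 = 3.3597 m


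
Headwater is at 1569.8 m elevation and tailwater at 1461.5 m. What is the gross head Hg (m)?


Hg = 1569.8 - 1461.5 = 108.3000 m


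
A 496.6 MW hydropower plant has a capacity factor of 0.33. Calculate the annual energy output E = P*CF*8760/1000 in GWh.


E = 496.6 * 0.33 * 8760 / 1000 = 1435.5713 GWh


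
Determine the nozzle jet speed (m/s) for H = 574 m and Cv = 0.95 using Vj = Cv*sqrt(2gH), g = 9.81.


Vj = 0.95 * sqrt(2*9.81*574) = 100.8159 m/s


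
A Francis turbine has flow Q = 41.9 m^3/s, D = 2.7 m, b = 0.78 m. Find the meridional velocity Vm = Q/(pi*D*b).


Vm = 41.9 / (pi * 2.7 * 0.78) = 6.3329 m/s


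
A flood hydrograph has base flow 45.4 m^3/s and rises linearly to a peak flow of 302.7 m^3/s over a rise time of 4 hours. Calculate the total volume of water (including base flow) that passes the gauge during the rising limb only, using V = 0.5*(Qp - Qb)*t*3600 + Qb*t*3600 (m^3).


V = 0.5*(302.7 - 45.4)*4*3600 + 45.4*4*3600 = 2.5063e+06 m^3


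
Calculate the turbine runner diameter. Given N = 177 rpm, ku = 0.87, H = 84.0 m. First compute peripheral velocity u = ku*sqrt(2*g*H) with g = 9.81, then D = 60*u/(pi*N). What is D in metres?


u = 0.87 * sqrt(2*9.81*84.0) = 35.3190 m/s
D = 60 * 35.3190 / (pi * 177) = 3.8110 m


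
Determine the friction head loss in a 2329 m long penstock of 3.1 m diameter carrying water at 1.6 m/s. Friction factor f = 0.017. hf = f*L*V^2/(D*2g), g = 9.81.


hf = 0.017 * 2329 * 1.6^2 / (3.1 * 2 * 9.81) = 1.6665 m


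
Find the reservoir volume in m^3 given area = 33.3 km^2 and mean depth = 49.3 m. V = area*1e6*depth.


V = 33.3 * 1e6 * 49.3 = 1.6417e+09 m^3


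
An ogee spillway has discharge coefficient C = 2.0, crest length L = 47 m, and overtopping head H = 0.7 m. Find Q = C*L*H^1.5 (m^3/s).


Q = 2.0 * 47 * 0.7^1.5 = 55.0522 m^3/s


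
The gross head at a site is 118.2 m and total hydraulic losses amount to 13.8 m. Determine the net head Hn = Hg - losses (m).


Hn = 118.2 - 13.8 = 104.4000 m


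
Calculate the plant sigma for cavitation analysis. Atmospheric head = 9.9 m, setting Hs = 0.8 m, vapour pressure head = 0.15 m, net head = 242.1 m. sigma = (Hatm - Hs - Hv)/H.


sigma = (9.9 - 0.8 - 0.15) / 242.1 = 0.0370


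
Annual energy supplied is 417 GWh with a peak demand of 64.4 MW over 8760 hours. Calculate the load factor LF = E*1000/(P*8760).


LF = 417 * 1000 / (64.4 * 8760) = 0.7392


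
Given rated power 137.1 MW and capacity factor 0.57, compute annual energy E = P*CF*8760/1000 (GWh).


E = 137.1 * 0.57 * 8760 / 1000 = 684.5677 GWh


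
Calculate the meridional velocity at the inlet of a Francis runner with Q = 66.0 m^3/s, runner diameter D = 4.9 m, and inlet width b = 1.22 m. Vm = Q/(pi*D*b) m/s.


Vm = 66.0 / (pi * 4.9 * 1.22) = 3.5143 m/s


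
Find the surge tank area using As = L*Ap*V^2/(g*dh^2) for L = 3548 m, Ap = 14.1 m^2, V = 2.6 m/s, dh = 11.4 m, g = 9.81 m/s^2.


As = 3548 * 14.1 * 2.6^2 / (9.81 * 11.4^2) = 265.2594 m^2


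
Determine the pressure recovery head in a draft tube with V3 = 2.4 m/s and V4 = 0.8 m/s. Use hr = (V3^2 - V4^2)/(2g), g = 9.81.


hr = (2.4^2 - 0.8^2) / (2*9.81) = 0.2610 m


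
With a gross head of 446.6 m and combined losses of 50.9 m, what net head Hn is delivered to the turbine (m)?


Hn = 446.6 - 50.9 = 395.7000 m


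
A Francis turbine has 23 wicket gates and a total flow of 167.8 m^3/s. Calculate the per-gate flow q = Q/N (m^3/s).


q = 167.8 / 23 = 7.2957 m^3/s


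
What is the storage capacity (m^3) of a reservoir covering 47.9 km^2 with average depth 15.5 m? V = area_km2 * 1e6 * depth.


V = 47.9 * 1e6 * 15.5 = 7.4245e+08 m^3


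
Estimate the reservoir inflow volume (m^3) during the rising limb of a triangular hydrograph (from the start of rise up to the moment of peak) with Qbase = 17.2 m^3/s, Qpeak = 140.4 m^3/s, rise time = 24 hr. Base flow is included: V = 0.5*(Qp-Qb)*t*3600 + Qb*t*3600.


V = 0.5*(140.4 - 17.2)*24*3600 + 17.2*24*3600 = 6.8083e+06 m^3


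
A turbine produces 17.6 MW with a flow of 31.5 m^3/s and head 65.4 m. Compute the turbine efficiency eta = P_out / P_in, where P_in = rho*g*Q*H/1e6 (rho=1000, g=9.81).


P_in = 1000 * 9.81 * 31.5 * 65.4 / 1e6 = 20.2096 MW
eta = 17.6 / 20.2096 = 0.8709


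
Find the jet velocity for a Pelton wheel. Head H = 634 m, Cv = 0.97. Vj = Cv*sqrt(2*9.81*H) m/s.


Vj = 0.97 * sqrt(2*9.81*634) = 108.1847 m/s


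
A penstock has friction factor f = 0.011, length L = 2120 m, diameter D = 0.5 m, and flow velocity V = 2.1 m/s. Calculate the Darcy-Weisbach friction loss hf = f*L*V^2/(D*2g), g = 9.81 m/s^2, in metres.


hf = 0.011 * 2120 * 2.1^2 / (0.5 * 2 * 9.81) = 10.4833 m


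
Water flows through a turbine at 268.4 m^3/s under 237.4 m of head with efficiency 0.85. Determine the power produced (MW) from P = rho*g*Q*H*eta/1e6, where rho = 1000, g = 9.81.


P = 1000 * 9.81 * 268.4 * 237.4 * 0.85 / 1e6 = 531.3139 MW


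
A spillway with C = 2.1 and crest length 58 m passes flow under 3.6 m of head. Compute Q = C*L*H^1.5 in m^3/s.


Q = 2.1 * 58 * 3.6^1.5 = 831.9573 m^3/s


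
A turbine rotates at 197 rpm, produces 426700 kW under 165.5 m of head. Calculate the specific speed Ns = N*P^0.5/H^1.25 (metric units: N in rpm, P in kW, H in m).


Ns = 197 * 426700^0.5 / 165.5^1.25 = 216.7854


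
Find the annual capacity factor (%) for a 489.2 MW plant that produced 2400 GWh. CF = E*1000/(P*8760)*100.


CF = 2400 * 1000 / (489.2 * 8760) * 100 = 56.0042 %


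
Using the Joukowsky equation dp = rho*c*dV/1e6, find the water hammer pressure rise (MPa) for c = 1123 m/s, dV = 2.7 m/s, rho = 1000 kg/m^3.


dp = 1000 * 1123 * 2.7 / 1e6 = 3.0321 MPa


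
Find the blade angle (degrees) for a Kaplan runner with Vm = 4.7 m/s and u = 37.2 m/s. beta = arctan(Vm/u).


beta = arctan(4.7 / 37.2) = 7.2008 degrees


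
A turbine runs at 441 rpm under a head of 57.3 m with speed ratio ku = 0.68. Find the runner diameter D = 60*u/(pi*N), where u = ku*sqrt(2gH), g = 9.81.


u = 0.68 * sqrt(2*9.81*57.3) = 22.8000 m/s
D = 60 * 22.8000 / (pi * 441) = 0.9874 m


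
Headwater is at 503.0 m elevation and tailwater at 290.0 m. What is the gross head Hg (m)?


Hg = 503.0 - 290.0 = 213.0000 m


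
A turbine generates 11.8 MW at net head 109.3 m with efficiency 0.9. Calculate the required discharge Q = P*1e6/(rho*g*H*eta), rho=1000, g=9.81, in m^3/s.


Q = 11.8 * 1e6 / (1000 * 9.81 * 109.3 * 0.9) = 12.2279 m^3/s


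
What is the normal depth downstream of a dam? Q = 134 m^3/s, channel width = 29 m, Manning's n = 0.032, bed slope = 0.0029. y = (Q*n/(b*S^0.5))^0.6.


y = (134 * 0.032 / (29 * 0.0029^0.5))^0.6 = 1.8331 m


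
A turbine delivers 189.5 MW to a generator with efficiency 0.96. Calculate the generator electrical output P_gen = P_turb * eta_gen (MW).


P_gen = 189.5 * 0.96 = 181.9200 MW


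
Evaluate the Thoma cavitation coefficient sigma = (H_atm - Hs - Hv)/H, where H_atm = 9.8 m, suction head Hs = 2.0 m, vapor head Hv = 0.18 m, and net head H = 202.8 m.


sigma = (9.8 - 2.0 - 0.18) / 202.8 = 0.0376


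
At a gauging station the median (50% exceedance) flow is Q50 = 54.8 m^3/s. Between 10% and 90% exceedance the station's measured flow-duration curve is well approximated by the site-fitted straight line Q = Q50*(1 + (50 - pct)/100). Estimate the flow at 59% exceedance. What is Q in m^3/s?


Q = 54.8 * (1 + (50 - 59)/100) = 49.8680 m^3/s


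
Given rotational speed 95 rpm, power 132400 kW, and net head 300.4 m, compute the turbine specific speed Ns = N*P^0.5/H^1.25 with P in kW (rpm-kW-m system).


Ns = 95 * 132400^0.5 / 300.4^1.25 = 27.6403


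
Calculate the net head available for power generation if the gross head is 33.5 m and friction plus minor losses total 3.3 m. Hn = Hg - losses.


Hn = 33.5 - 3.3 = 30.2000 m


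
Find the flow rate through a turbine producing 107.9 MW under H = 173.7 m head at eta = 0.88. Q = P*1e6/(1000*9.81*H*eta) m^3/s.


Q = 107.9 * 1e6 / (1000 * 9.81 * 173.7 * 0.88) = 71.9565 m^3/s


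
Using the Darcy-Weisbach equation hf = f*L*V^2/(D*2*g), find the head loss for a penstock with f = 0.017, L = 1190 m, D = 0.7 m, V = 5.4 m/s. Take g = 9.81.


hf = 0.017 * 1190 * 5.4^2 / (0.7 * 2 * 9.81) = 42.9523 m


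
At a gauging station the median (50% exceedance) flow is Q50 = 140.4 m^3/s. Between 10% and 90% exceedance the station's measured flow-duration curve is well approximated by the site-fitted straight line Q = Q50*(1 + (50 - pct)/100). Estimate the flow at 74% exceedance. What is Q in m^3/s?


Q = 140.4 * (1 + (50 - 74)/100) = 106.7040 m^3/s


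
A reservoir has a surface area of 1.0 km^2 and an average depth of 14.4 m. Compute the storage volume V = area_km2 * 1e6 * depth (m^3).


V = 1.0 * 1e6 * 14.4 = 1.4400e+07 m^3


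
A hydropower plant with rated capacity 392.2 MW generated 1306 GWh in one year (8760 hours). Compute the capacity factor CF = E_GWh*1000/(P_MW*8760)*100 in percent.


CF = 1306 * 1000 / (392.2 * 8760) * 100 = 38.0129 %


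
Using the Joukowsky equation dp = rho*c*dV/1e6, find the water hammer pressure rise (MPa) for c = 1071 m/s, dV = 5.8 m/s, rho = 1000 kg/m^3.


dp = 1000 * 1071 * 5.8 / 1e6 = 6.2118 MPa


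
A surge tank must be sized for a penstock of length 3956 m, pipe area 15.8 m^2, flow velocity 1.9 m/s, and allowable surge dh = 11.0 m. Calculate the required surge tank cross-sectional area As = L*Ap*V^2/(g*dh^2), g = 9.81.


As = 3956 * 15.8 * 1.9^2 / (9.81 * 11.0^2) = 190.0930 m^2


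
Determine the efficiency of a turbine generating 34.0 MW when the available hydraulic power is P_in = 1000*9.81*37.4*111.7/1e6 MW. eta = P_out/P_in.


P_in = 1000 * 9.81 * 37.4 * 111.7 / 1e6 = 40.9821 MW
eta = 34.0 / 40.9821 = 0.8296


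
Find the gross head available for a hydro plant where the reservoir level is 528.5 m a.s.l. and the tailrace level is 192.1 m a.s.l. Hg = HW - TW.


Hg = 528.5 - 192.1 = 336.4000 m


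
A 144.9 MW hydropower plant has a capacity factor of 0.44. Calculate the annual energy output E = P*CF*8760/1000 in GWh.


E = 144.9 * 0.44 * 8760 / 1000 = 558.5026 GWh


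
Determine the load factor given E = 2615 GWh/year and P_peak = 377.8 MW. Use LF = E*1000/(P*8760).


LF = 2615 * 1000 / (377.8 * 8760) = 0.7901


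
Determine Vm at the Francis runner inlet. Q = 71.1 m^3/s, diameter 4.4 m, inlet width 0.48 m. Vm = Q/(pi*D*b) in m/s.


Vm = 71.1 / (pi * 4.4 * 0.48) = 10.7158 m/s


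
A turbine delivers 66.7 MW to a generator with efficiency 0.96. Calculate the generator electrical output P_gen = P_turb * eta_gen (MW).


P_gen = 66.7 * 0.96 = 64.0320 MW


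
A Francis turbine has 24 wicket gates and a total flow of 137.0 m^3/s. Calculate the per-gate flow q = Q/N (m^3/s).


q = 137.0 / 24 = 5.7083 m^3/s


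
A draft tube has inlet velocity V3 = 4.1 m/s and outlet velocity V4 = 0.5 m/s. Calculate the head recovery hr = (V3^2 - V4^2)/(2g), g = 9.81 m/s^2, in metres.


hr = (4.1^2 - 0.5^2) / (2*9.81) = 0.8440 m


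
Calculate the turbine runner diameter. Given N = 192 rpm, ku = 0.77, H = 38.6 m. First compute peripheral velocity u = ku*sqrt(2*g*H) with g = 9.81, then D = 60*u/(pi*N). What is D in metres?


u = 0.77 * sqrt(2*9.81*38.6) = 21.1901 m/s
D = 60 * 21.1901 / (pi * 192) = 2.1078 m


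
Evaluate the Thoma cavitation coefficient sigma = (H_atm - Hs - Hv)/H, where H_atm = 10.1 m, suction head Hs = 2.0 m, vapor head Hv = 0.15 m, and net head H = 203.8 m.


sigma = (10.1 - 2.0 - 0.15) / 203.8 = 0.0390


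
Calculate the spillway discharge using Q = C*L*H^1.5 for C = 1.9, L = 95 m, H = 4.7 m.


Q = 1.9 * 95 * 4.7^1.5 = 1839.1790 m^3/s


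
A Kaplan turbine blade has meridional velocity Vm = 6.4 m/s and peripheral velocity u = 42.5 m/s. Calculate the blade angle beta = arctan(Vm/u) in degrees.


beta = arctan(6.4 / 42.5) = 8.5637 degrees


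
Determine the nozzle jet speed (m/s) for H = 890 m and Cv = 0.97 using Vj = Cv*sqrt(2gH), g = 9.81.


Vj = 0.97 * sqrt(2*9.81*890) = 128.1788 m/s


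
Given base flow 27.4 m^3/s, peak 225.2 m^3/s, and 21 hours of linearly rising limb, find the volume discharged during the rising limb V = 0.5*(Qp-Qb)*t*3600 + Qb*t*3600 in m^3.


V = 0.5*(225.2 - 27.4)*21*3600 + 27.4*21*3600 = 9.5483e+06 m^3


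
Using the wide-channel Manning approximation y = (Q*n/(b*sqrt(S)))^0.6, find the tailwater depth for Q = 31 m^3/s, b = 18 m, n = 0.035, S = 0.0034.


y = (31 * 0.035 / (18 * 0.0034^0.5))^0.6 = 1.0201 m


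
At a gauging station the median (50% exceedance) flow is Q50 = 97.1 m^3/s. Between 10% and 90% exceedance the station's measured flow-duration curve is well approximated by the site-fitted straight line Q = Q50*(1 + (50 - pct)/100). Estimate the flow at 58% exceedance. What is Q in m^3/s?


Q = 97.1 * (1 + (50 - 58)/100) = 89.3320 m^3/s


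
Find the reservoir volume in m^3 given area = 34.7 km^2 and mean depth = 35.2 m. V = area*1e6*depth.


V = 34.7 * 1e6 * 35.2 = 1.2214e+09 m^3


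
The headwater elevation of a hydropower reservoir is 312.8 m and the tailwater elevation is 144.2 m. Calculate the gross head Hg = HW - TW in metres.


Hg = 312.8 - 144.2 = 168.6000 m


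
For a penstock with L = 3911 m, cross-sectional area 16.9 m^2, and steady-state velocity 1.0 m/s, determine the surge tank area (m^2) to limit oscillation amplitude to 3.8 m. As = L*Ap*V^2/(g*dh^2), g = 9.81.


As = 3911 * 16.9 * 1.0^2 / (9.81 * 3.8^2) = 466.5931 m^2


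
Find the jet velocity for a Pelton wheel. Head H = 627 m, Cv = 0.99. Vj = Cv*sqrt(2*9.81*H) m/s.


Vj = 0.99 * sqrt(2*9.81*627) = 109.8041 m/s


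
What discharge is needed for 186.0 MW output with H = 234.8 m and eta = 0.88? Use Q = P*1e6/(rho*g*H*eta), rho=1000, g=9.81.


Q = 186.0 * 1e6 / (1000 * 9.81 * 234.8 * 0.88) = 91.7621 m^3/s


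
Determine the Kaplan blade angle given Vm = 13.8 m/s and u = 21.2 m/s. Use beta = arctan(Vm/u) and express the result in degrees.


beta = arctan(13.8 / 21.2) = 33.0618 degrees


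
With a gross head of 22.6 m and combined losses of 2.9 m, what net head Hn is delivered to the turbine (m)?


Hn = 22.6 - 2.9 = 19.7000 m


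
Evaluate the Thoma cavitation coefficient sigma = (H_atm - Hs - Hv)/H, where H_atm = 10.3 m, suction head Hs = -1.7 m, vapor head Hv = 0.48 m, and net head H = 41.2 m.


sigma = (10.3 - (-1.7) - 0.48) / 41.2 = 0.2796


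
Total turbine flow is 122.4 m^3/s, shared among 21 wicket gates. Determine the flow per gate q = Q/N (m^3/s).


q = 122.4 / 21 = 5.8286 m^3/s


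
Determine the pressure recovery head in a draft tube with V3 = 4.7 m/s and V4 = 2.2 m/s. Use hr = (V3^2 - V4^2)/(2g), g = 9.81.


hr = (4.7^2 - 2.2^2) / (2*9.81) = 0.8792 m


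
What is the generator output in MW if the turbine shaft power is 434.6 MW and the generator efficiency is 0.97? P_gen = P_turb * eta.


P_gen = 434.6 * 0.97 = 421.5620 MW


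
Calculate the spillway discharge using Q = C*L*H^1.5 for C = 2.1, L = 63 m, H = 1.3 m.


Q = 2.1 * 63 * 1.3^1.5 = 196.0988 m^3/s


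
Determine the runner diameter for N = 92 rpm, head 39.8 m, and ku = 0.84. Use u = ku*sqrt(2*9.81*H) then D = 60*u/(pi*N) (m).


u = 0.84 * sqrt(2*9.81*39.8) = 23.4731 m/s
D = 60 * 23.4731 / (pi * 92) = 4.8729 m


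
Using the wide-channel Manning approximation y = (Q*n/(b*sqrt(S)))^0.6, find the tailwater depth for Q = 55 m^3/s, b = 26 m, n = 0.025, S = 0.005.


y = (55 * 0.025 / (26 * 0.005^0.5))^0.6 = 0.8401 m


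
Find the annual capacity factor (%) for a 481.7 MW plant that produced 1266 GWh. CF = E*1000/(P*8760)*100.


CF = 1266 * 1000 / (481.7 * 8760) * 100 = 30.0022 %


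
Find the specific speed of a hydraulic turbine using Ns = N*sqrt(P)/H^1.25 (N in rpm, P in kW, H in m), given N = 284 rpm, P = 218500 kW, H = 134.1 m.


Ns = 284 * 218500^0.5 / 134.1^1.25 = 290.9096


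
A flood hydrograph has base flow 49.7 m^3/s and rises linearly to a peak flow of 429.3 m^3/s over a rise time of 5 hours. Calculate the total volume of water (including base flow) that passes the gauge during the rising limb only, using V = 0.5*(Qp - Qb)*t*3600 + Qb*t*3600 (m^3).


V = 0.5*(429.3 - 49.7)*5*3600 + 49.7*5*3600 = 4.3110e+06 m^3


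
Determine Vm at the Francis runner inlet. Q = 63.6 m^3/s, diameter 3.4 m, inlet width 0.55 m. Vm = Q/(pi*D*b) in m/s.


Vm = 63.6 / (pi * 3.4 * 0.55) = 10.8259 m/s


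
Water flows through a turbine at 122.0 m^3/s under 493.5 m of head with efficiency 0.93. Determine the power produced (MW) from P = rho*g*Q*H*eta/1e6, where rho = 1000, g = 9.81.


P = 1000 * 9.81 * 122.0 * 493.5 * 0.93 / 1e6 = 549.2865 MW


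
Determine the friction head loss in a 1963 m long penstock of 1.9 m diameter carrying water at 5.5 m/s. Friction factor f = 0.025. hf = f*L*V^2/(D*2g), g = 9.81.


hf = 0.025 * 1963 * 5.5^2 / (1.9 * 2 * 9.81) = 39.8229 m


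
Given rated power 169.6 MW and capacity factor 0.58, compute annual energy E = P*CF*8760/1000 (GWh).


E = 169.6 * 0.58 * 8760 / 1000 = 861.7037 GWh


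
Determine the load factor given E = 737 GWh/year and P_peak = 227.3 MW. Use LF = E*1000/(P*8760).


LF = 737 * 1000 / (227.3 * 8760) = 0.3701


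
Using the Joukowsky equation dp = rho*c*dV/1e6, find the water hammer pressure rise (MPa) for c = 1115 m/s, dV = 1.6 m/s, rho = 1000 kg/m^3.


dp = 1000 * 1115 * 1.6 / 1e6 = 1.7840 MPa


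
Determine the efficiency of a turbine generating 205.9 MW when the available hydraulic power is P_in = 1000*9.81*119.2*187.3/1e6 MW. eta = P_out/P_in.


P_in = 1000 * 9.81 * 119.2 * 187.3 / 1e6 = 219.0196 MW
eta = 205.9 / 219.0196 = 0.9401


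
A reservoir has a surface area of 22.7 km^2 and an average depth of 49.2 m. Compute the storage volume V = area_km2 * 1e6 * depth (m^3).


V = 22.7 * 1e6 * 49.2 = 1.1168e+09 m^3


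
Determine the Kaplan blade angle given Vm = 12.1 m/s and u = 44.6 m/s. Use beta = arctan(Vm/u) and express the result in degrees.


beta = arctan(12.1 / 44.6) = 15.1790 degrees


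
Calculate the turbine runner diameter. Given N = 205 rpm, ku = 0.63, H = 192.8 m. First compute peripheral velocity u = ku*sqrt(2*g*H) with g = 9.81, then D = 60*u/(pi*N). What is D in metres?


u = 0.63 * sqrt(2*9.81*192.8) = 38.7475 m/s
D = 60 * 38.7475 / (pi * 205) = 3.6099 m


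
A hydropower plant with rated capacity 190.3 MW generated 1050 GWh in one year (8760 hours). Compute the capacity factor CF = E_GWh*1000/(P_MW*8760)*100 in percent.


CF = 1050 * 1000 / (190.3 * 8760) * 100 = 62.9863 %


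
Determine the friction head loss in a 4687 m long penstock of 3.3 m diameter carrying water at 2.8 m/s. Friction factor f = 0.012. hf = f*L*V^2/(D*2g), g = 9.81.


hf = 0.012 * 4687 * 2.8^2 / (3.3 * 2 * 9.81) = 6.8105 m


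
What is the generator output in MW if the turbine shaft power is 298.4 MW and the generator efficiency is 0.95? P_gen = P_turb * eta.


P_gen = 298.4 * 0.95 = 283.4800 MW


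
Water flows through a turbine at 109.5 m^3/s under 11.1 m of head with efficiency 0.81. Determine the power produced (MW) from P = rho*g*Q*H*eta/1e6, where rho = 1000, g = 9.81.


P = 1000 * 9.81 * 109.5 * 11.1 * 0.81 / 1e6 = 9.6581 MW


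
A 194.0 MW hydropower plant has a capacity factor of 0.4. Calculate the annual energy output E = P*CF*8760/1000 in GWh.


E = 194.0 * 0.4 * 8760 / 1000 = 679.7760 GWh


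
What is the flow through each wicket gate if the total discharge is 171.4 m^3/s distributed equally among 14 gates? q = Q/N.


q = 171.4 / 14 = 12.2429 m^3/s


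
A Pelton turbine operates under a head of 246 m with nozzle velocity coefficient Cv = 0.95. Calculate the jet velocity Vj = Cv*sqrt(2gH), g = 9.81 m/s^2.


Vj = 0.95 * sqrt(2*9.81*246) = 65.9995 m/s


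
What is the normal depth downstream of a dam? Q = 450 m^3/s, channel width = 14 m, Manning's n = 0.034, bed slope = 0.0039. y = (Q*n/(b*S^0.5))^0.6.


y = (450 * 0.034 / (14 * 0.0039^0.5))^0.6 = 5.5695 m


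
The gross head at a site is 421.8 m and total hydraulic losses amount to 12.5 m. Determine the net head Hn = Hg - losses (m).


Hn = 421.8 - 12.5 = 409.3000 m


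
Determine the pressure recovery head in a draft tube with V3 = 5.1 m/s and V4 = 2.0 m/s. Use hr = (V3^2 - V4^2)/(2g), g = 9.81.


hr = (5.1^2 - 2.0^2) / (2*9.81) = 1.1218 m


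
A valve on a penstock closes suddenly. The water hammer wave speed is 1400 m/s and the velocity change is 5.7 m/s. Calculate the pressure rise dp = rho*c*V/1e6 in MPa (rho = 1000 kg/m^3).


dp = 1000 * 1400 * 5.7 / 1e6 = 7.9800 MPa


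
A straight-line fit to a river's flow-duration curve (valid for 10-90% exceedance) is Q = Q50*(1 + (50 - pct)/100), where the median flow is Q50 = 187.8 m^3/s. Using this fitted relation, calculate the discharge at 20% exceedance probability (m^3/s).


Q = 187.8 * (1 + (50 - 20)/100) = 244.1400 m^3/s
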